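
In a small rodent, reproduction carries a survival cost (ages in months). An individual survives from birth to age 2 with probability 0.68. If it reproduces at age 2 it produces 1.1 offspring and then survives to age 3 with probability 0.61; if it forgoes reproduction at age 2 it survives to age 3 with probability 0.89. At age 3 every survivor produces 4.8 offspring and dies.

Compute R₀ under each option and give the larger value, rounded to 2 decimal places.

breed at age 2: R₀ = 0.68 × (1.1 + 0.61 × 4.8) = 0.68 × 4.0280 = 2.7390
delay to age 3: R₀ = 0.68 × (0.89 × 4.8) = 0.68 × 4.2720 = 2.9050
Higher: delay to age 3 (2.9050).

2.90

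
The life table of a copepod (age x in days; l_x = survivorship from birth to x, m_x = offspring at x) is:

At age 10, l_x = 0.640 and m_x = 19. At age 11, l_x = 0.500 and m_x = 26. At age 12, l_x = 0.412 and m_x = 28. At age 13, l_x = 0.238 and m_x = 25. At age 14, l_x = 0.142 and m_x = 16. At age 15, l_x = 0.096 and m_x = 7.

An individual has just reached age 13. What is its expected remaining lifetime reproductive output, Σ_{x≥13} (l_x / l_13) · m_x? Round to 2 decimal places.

l_13 = 0.238. Conditional survival from age 13 to x is l_x / l_13.
  x=13: (0.238/0.238) × 25 = 25.0000
  x=14: (0.142/0.238) × 16 = 9.5462
  x=15: (0.096/0.238) × 7 = 2.8235
Sum = 25.0000 + 9.5462 + 2.8235 = 37.3697

37.37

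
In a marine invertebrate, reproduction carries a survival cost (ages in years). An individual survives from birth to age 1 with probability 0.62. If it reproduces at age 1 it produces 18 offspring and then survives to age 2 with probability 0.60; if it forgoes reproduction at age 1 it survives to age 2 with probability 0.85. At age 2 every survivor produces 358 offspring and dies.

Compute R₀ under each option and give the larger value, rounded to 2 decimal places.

breed at age 1: R₀ = 0.62 × (18 + 0.60 × 358) = 0.62 × 232.8000 = 144.3360
delay to age 2: R₀ = 0.62 × (0.85 × 358) = 0.62 × 304.3000 = 188.6660
Higher: delay to age 2 (188.6660).

188.67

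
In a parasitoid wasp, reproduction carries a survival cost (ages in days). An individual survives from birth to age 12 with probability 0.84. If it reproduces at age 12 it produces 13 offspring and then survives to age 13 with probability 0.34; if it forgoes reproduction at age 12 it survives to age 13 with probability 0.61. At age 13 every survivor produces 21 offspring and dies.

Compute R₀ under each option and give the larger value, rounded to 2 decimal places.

16.92

breed at age 12: R₀ = 0.84 × (13 + 0.34 × 21) = 0.84 × 20.1400 = 16.9176
delay to age 13: R₀ = 0.84 × (0.61 × 21) = 0.84 × 12.8100 = 10.7604
Higher: breed at age 12 (16.9176).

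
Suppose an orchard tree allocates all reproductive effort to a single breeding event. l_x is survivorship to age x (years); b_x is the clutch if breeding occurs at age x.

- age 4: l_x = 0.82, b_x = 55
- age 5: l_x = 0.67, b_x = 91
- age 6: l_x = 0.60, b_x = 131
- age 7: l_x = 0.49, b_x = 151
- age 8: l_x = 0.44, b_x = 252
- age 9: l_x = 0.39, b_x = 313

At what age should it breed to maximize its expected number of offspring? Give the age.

9

Expected offspring if breeding at age x = l_x × b_x:
  age 4: 0.82 × 55 = 45.100
  age 5: 0.67 × 91 = 60.970
  age 6: 0.60 × 131 = 78.600
  age 7: 0.49 × 151 = 73.990
  age 8: 0.44 × 252 = 110.880
  age 9: 0.39 × 313 = 122.070
Maximum at age 9 (122.070).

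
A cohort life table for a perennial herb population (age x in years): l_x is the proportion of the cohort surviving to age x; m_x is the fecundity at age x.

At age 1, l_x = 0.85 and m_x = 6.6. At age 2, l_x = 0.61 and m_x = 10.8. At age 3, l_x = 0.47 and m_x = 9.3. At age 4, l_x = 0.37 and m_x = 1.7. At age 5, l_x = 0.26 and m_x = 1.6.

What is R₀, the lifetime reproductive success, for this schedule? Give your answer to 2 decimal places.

R₀ = Σ l_x m_x:
  age 1: 0.85 × 6.6 = 5.6100
  age 2: 0.61 × 10.8 = 6.5880
  age 3: 0.47 × 9.3 = 4.3710
  age 4: 0.37 × 1.7 = 0.6290
  age 5: 0.26 × 1.6 = 0.4160
R₀ = 5.6100 + 6.5880 + 4.3710 + 0.6290 + 0.4160 = 17.6140

17.61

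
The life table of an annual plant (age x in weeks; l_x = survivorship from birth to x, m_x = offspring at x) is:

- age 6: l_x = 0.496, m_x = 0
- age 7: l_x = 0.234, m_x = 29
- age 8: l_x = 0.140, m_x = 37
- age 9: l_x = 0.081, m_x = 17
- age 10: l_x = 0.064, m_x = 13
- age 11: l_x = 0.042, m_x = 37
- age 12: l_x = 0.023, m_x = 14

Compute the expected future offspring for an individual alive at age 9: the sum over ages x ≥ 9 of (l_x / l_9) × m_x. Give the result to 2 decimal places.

l_9 = 0.081. Conditional survival from age 9 to x is l_x / l_9.
  x=9: (0.081/0.081) × 17 = 17.0000
  x=10: (0.064/0.081) × 13 = 10.2716
  x=11: (0.042/0.081) × 37 = 19.1852
  x=12: (0.023/0.081) × 14 = 3.9753
Sum = 17.0000 + 10.2716 + 19.1852 + 3.9753 = 50.4321

50.43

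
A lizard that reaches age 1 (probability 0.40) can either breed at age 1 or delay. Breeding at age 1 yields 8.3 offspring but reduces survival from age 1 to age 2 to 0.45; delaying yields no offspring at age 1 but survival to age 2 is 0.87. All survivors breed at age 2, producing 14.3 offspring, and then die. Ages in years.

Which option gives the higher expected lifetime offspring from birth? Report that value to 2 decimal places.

5.89

breed at age 1: R₀ = 0.40 × (8.3 + 0.45 × 14.3) = 0.40 × 14.7350 = 5.8940
delay to age 2: R₀ = 0.40 × (0.87 × 14.3) = 0.40 × 12.4410 = 4.9764
Higher: breed at age 1 (5.8940).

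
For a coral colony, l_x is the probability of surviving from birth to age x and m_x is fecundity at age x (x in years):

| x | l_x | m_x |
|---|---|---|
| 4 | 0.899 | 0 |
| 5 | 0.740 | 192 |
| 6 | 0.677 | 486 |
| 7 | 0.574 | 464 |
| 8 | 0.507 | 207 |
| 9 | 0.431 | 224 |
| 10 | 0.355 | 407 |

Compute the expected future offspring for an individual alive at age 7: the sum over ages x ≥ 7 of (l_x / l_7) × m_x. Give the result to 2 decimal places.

1066.75

l_7 = 0.574. Conditional survival from age 7 to x is l_x / l_7.
  x=7: (0.574/0.574) × 464 = 464.0000
  x=8: (0.507/0.574) × 207 = 182.8380
  x=9: (0.431/0.574) × 224 = 168.1951
  x=10: (0.355/0.574) × 407 = 251.7160
Sum = 464.0000 + 182.8380 + 168.1951 + 251.7160 = 1066.7491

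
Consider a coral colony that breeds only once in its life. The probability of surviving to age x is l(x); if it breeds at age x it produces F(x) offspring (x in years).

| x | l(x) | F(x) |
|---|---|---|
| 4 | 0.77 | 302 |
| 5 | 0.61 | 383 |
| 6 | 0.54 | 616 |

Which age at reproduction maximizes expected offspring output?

6

Expected offspring if breeding at age x = l(x) × F(x):
  age 4: 0.77 × 302 = 232.540
  age 5: 0.61 × 383 = 233.630
  age 6: 0.54 × 616 = 332.640
Maximum at age 6 (332.640).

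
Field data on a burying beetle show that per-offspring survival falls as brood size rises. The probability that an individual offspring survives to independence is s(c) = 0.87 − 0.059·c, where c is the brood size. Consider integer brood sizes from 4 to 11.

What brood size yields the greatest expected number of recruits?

Expected recruits = c × s(c):
  c=4: 4 × 0.634 = 2.536
  c=5: 5 × 0.575 = 2.875
  c=6: 6 × 0.516 = 3.096
  c=7: 7 × 0.457 = 3.199
  c=8: 8 × 0.398 = 3.184
  c=9: 9 × 0.339 = 3.051
  c=10: 10 × 0.280 = 2.800
  c=11: 11 × 0.221 = 2.431
Maximum at c = 7 (3.199 recruits).

7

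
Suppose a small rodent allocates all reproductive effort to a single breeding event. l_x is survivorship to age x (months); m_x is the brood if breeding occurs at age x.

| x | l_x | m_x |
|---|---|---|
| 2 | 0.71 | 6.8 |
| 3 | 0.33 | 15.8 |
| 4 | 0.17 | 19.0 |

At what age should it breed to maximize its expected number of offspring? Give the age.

Expected offspring if breeding at age x = l_x × m_x:
  age 2: 0.71 × 6.8 = 4.828
  age 3: 0.33 × 15.8 = 5.214
  age 4: 0.17 × 19.0 = 3.230
Maximum at age 3 (5.214).

3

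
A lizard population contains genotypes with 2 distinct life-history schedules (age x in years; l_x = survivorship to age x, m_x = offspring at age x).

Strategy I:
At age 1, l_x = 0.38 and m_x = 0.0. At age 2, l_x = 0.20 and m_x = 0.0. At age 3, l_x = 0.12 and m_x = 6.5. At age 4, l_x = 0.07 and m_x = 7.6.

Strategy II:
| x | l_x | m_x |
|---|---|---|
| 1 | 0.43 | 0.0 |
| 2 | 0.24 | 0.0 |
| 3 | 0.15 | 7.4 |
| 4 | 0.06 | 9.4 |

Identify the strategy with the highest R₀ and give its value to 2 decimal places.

Strategy I: R₀ = 0.38×0.0 + 0.20×0.0 + 0.12×6.5 + 0.07×7.6 = 1.3120
Strategy II: R₀ = 0.43×0.0 + 0.24×0.0 + 0.15×7.4 + 0.06×9.4 = 1.6740
Highest R₀: strategy II with 1.6740.

1.67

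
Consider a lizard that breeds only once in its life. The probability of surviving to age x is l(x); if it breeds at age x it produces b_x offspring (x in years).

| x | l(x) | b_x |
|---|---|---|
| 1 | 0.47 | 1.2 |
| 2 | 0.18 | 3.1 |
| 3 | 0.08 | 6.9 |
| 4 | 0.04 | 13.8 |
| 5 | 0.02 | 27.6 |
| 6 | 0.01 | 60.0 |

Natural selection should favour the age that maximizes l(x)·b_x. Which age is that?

6

Expected offspring if breeding at age x = l(x) × b_x:
  age 1: 0.47 × 1.2 = 0.564
  age 2: 0.18 × 3.1 = 0.558
  age 3: 0.08 × 6.9 = 0.552
  age 4: 0.04 × 13.8 = 0.552
  age 5: 0.02 × 27.6 = 0.552
  age 6: 0.01 × 60.0 = 0.600
Maximum at age 6 (0.600).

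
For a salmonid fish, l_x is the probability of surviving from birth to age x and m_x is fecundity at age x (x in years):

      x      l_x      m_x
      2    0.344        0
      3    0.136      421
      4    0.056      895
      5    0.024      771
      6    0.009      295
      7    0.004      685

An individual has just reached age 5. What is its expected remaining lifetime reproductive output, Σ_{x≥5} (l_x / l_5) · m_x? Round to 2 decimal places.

995.79

l_5 = 0.024. Conditional survival from age 5 to x is l_x / l_5.
  x=5: (0.024/0.024) × 771 = 771.0000
  x=6: (0.009/0.024) × 295 = 110.6250
  x=7: (0.004/0.024) × 685 = 114.1667
Sum = 771.0000 + 110.6250 + 114.1667 = 995.7917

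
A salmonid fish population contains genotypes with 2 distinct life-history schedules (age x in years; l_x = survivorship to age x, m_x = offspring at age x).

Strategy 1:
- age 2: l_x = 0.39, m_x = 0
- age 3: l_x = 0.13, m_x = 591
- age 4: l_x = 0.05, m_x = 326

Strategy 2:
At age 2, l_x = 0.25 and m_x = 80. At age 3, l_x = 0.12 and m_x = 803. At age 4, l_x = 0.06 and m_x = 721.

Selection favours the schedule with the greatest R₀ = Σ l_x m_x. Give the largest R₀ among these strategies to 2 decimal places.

159.62

Strategy 1: R₀ = 0.39×0 + 0.13×591 + 0.05×326 = 93.1300
Strategy 2: R₀ = 0.25×80 + 0.12×803 + 0.06×721 = 159.6200
Highest R₀: strategy 2 with 159.6200.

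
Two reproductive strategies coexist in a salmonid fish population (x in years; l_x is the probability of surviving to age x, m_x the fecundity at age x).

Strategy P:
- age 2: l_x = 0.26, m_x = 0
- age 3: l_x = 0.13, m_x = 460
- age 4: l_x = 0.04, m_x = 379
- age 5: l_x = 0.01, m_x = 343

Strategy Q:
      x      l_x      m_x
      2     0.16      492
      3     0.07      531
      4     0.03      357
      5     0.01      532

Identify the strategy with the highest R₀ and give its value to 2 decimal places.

131.92

Strategy P: R₀ = 0.26×0 + 0.13×460 + 0.04×379 + 0.01×343 = 78.3900
Strategy Q: R₀ = 0.16×492 + 0.07×531 + 0.03×357 + 0.01×532 = 131.9200
Highest R₀: strategy Q with 131.9200.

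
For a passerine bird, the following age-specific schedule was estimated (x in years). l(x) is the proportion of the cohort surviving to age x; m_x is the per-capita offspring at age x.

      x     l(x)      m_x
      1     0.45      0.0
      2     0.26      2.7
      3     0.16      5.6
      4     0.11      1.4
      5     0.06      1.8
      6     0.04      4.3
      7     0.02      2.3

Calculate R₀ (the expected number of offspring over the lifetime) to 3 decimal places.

2.078

R₀ = Σ l(x) m_x:
  age 1: 0.45 × 0.0 = 0.0000
  age 2: 0.26 × 2.7 = 0.7020
  age 3: 0.16 × 5.6 = 0.8960
  age 4: 0.11 × 1.4 = 0.1540
  age 5: 0.06 × 1.8 = 0.1080
  age 6: 0.04 × 4.3 = 0.1720
  age 7: 0.02 × 2.3 = 0.0460
R₀ = 0.0000 + 0.7020 + 0.8960 + 0.1540 + 0.1080 + 0.1720 + 0.0460 = 2.0780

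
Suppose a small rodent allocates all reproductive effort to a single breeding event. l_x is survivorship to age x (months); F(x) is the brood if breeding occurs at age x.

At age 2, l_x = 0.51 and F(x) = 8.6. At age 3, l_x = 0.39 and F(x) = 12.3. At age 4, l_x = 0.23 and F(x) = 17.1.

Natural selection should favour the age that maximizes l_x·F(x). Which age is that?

Expected offspring if breeding at age x = l_x × F(x):
  age 2: 0.51 × 8.6 = 4.386
  age 3: 0.39 × 12.3 = 4.797
  age 4: 0.23 × 17.1 = 3.933
Maximum at age 3 (4.797).

3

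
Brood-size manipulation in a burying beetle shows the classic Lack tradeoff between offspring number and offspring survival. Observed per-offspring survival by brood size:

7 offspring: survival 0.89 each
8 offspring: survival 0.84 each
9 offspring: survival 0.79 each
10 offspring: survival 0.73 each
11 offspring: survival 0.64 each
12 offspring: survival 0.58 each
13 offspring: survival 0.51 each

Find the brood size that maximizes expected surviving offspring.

Expected surviving offspring = c × s(c):
  c=7: 7 × 0.89 = 6.230
  c=8: 8 × 0.84 = 6.720
  c=9: 9 × 0.79 = 7.110
  c=10: 10 × 0.73 = 7.300
  c=11: 11 × 0.64 = 7.040
  c=12: 12 × 0.58 = 6.960
  c=13: 13 × 0.51 = 6.630
Maximum at c = 10 (7.300 surviving offspring).

10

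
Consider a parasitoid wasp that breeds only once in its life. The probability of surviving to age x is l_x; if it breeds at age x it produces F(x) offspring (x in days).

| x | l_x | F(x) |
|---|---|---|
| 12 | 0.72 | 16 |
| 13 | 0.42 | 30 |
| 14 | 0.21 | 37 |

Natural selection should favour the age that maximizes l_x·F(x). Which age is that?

13

Expected offspring if breeding at age x = l_x × F(x):
  age 12: 0.72 × 16 = 11.520
  age 13: 0.42 × 30 = 12.600
  age 14: 0.21 × 37 = 7.770
Maximum at age 13 (12.600).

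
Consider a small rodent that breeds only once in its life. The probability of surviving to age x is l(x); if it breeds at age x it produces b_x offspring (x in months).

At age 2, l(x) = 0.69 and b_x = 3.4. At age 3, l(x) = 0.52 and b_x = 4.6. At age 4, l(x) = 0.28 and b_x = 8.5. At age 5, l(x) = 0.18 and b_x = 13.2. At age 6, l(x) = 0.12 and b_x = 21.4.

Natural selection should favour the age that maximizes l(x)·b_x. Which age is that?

6

Expected offspring if breeding at age x = l(x) × b_x:
  age 2: 0.69 × 3.4 = 2.346
  age 3: 0.52 × 4.6 = 2.392
  age 4: 0.28 × 8.5 = 2.380
  age 5: 0.18 × 13.2 = 2.376
  age 6: 0.12 × 21.4 = 2.568
Maximum at age 6 (2.568).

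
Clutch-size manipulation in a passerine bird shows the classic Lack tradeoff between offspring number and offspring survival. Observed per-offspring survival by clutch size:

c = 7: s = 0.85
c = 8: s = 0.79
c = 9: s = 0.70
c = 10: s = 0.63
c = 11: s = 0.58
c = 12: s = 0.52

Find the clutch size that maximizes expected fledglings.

11

Expected fledglings = c × s(c):
  c=7: 7 × 0.85 = 5.950
  c=8: 8 × 0.79 = 6.320
  c=9: 9 × 0.70 = 6.300
  c=10: 10 × 0.63 = 6.300
  c=11: 11 × 0.58 = 6.380
  c=12: 12 × 0.52 = 6.240
Maximum at c = 11 (6.380 fledglings).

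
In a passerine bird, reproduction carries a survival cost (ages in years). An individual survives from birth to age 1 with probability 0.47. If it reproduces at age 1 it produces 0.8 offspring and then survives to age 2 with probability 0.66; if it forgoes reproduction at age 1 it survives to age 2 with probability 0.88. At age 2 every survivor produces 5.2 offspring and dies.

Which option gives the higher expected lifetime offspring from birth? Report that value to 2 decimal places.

2.15

breed at age 1: R₀ = 0.47 × (0.8 + 0.66 × 5.2) = 0.47 × 4.2320 = 1.9890
delay to age 2: R₀ = 0.47 × (0.88 × 5.2) = 0.47 × 4.5760 = 2.1507
Higher: delay to age 2 (2.1507).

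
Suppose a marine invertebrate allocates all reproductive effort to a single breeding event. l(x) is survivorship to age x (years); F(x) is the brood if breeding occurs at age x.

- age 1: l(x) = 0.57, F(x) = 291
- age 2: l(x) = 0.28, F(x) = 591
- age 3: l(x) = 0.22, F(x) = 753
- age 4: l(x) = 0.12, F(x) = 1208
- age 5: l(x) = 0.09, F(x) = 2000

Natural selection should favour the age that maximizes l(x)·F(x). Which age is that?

5

Expected offspring if breeding at age x = l(x) × F(x):
  age 1: 0.57 × 291 = 165.870
  age 2: 0.28 × 591 = 165.480
  age 3: 0.22 × 753 = 165.660
  age 4: 0.12 × 1208 = 144.960
  age 5: 0.09 × 2000 = 180.000
Maximum at age 5 (180.000).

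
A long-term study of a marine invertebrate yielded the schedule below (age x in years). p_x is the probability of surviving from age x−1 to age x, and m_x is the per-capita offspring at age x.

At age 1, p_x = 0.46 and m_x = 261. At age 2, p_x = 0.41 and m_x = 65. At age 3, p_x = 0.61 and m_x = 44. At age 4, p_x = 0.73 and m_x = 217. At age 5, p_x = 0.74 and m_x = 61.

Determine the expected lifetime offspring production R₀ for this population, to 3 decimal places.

Survivorship from birth: l_x = p_1·p_2·…·p_x.
  l_1 = 0.46000
  l_2 = 0.18860
  l_3 = 0.11505
  l_4 = 0.08398
  l_5 = 0.06215
R₀ = Σ l_x m_x:
  age 1: 0.46000 × 261 = 120.0600
  age 2: 0.18860 × 65 = 12.2590
  age 3: 0.11505 × 44 = 5.0622
  age 4: 0.08398 × 217 = 18.2237
  age 5: 0.06215 × 61 = 3.7912
R₀ = 120.0600 + 12.2590 + 5.0622 + 18.2237 + 3.7912 = 159.3960

159.396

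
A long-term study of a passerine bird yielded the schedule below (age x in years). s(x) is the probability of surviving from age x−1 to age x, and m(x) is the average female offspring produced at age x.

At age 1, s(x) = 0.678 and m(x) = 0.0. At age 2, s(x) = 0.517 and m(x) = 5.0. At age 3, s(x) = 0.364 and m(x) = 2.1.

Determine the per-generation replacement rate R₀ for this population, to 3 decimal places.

Survivorship from birth: l_x = s_1·s_2·…·s_x.
  l_1 = 0.67800
  l_2 = 0.35053
  l_3 = 0.12759
R₀ = Σ l_x m(x):
  age 1: 0.67800 × 0.0 = 0.0000
  age 2: 0.35053 × 5.0 = 1.7527
  age 3: 0.12759 × 2.1 = 0.2679
R₀ = 0.0000 + 1.7527 + 0.2679 = 2.0206

2.021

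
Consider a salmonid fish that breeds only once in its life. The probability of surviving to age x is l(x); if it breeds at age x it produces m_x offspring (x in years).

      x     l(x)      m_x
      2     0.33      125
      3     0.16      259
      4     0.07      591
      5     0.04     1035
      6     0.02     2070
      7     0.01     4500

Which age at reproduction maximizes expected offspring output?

7

Expected offspring if breeding at age x = l(x) × m_x:
  age 2: 0.33 × 125 = 41.250
  age 3: 0.16 × 259 = 41.440
  age 4: 0.07 × 591 = 41.370
  age 5: 0.04 × 1035 = 41.400
  age 6: 0.02 × 2070 = 41.400
  age 7: 0.01 × 4500 = 45.000
Maximum at age 7 (45.000).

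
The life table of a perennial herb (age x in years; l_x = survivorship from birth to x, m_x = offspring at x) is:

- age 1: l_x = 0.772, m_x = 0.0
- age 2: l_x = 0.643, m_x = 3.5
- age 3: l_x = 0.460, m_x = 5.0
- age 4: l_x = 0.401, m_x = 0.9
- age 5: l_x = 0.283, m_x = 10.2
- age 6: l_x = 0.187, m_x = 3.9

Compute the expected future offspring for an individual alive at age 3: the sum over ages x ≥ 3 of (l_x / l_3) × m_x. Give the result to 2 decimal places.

l_3 = 0.460. Conditional survival from age 3 to x is l_x / l_3.
  x=3: (0.460/0.460) × 5.0 = 5.0000
  x=4: (0.401/0.460) × 0.9 = 0.7846
  x=5: (0.283/0.460) × 10.2 = 6.2752
  x=6: (0.187/0.460) × 3.9 = 1.5854
Sum = 5.0000 + 0.7846 + 6.2752 + 1.5854 = 13.6452

13.65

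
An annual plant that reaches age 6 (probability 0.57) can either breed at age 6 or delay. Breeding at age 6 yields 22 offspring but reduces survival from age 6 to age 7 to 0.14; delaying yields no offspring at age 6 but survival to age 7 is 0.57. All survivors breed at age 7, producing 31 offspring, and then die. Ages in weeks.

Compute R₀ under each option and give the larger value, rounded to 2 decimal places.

breed at age 6: R₀ = 0.57 × (22 + 0.14 × 31) = 0.57 × 26.3400 = 15.0138
delay to age 7: R₀ = 0.57 × (0.57 × 31) = 0.57 × 17.6700 = 10.0719
Higher: breed at age 6 (15.0138).

15.01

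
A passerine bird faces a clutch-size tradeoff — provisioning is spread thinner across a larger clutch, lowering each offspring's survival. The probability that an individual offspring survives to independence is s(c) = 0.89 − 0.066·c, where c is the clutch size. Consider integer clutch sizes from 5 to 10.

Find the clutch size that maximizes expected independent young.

7

Expected independent young = c × s(c):
  c=5: 5 × 0.560 = 2.800
  c=6: 6 × 0.494 = 2.964
  c=7: 7 × 0.428 = 2.996
  c=8: 8 × 0.362 = 2.896
  c=9: 9 × 0.296 = 2.664
  c=10: 10 × 0.230 = 2.300
Maximum at c = 7 (2.996 independent young).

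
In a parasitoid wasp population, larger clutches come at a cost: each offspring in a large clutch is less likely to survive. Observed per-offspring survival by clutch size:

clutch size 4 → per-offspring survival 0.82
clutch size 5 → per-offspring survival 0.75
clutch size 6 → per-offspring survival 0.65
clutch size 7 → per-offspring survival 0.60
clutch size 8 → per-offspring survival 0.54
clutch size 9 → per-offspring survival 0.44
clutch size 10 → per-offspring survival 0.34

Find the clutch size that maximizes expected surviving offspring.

8

Expected surviving offspring = c × s(c):
  c=4: 4 × 0.82 = 3.280
  c=5: 5 × 0.75 = 3.750
  c=6: 6 × 0.65 = 3.900
  c=7: 7 × 0.60 = 4.200
  c=8: 8 × 0.54 = 4.320
  c=9: 9 × 0.44 = 3.960
  c=10: 10 × 0.34 = 3.400
Maximum at c = 8 (4.320 surviving offspring).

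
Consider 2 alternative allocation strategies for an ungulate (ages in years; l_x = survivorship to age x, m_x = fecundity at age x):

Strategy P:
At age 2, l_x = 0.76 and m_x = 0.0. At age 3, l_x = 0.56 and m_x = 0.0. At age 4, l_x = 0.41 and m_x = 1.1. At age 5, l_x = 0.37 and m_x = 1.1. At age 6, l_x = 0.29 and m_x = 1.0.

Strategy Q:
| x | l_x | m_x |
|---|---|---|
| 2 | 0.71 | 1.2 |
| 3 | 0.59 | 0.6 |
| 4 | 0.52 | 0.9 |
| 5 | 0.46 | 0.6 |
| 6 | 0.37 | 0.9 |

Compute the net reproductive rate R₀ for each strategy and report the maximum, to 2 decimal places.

Strategy P: R₀ = 0.76×0.0 + 0.56×0.0 + 0.41×1.1 + 0.37×1.1 + 0.29×1.0 = 1.1480
Strategy Q: R₀ = 0.71×1.2 + 0.59×0.6 + 0.52×0.9 + 0.46×0.6 + 0.37×0.9 = 2.2830
Highest R₀: strategy Q with 2.2830.

2.28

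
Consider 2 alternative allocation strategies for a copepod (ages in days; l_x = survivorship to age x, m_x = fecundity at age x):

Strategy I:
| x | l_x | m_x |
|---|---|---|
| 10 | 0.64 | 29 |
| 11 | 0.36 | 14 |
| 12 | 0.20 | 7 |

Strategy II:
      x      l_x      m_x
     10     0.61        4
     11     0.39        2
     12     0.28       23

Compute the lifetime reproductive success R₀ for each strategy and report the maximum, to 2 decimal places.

Strategy I: R₀ = 0.64×29 + 0.36×14 + 0.20×7 = 25.0000
Strategy II: R₀ = 0.61×4 + 0.39×2 + 0.28×23 = 9.6600
Highest R₀: strategy I with 25.0000.

25.00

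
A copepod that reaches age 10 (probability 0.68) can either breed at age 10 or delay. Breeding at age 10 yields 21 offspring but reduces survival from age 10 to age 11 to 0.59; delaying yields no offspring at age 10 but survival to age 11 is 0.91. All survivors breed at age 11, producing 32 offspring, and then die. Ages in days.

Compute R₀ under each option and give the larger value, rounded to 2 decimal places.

breed at age 10: R₀ = 0.68 × (21 + 0.59 × 32) = 0.68 × 39.8800 = 27.1184
delay to age 11: R₀ = 0.68 × (0.91 × 32) = 0.68 × 29.1200 = 19.8016
Higher: breed at age 10 (27.1184).

27.12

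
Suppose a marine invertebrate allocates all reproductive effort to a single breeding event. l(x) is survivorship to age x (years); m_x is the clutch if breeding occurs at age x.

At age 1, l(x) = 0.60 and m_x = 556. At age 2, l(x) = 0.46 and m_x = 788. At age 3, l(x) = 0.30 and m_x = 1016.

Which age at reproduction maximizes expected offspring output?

2

Expected offspring if breeding at age x = l(x) × m_x:
  age 1: 0.60 × 556 = 333.600
  age 2: 0.46 × 788 = 362.480
  age 3: 0.30 × 1016 = 304.800
Maximum at age 2 (362.480).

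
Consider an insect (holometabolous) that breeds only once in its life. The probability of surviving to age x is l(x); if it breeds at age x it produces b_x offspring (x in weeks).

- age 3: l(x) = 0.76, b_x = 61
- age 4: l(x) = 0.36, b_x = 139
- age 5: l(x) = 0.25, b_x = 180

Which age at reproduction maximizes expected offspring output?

4

Expected offspring if breeding at age x = l(x) × b_x:
  age 3: 0.76 × 61 = 46.360
  age 4: 0.36 × 139 = 50.040
  age 5: 0.25 × 180 = 45.000
Maximum at age 4 (50.040).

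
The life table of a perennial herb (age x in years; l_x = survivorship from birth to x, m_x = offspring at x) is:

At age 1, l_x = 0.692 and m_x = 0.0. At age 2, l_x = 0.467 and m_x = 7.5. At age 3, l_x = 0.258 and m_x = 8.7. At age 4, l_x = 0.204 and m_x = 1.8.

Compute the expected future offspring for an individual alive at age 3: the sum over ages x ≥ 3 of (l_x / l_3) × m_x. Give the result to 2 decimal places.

l_3 = 0.258. Conditional survival from age 3 to x is l_x / l_3.
  x=3: (0.258/0.258) × 8.7 = 8.7000
  x=4: (0.204/0.258) × 1.8 = 1.4233
Sum = 8.7000 + 1.4233 = 10.1233

10.12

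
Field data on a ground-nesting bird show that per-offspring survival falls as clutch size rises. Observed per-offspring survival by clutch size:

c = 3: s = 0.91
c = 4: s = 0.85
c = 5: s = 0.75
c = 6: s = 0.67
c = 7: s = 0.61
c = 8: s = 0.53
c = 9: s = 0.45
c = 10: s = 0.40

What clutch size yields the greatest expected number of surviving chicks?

7

Expected surviving chicks = c × s(c):
  c=3: 3 × 0.91 = 2.730
  c=4: 4 × 0.85 = 3.400
  c=5: 5 × 0.75 = 3.750
  c=6: 6 × 0.67 = 4.020
  c=7: 7 × 0.61 = 4.270
  c=8: 8 × 0.53 = 4.240
  c=9: 9 × 0.45 = 4.050
  c=10: 10 × 0.40 = 4.000
Maximum at c = 7 (4.270 surviving chicks).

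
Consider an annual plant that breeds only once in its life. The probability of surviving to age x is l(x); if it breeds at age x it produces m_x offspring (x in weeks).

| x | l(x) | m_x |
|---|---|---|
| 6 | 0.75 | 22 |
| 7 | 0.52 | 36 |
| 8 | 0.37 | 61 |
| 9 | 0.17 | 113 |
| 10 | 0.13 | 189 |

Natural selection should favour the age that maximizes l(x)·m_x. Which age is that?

Expected offspring if breeding at age x = l(x) × m_x:
  age 6: 0.75 × 22 = 16.500
  age 7: 0.52 × 36 = 18.720
  age 8: 0.37 × 61 = 22.570
  age 9: 0.17 × 113 = 19.210
  age 10: 0.13 × 189 = 24.570
Maximum at age 10 (24.570).

10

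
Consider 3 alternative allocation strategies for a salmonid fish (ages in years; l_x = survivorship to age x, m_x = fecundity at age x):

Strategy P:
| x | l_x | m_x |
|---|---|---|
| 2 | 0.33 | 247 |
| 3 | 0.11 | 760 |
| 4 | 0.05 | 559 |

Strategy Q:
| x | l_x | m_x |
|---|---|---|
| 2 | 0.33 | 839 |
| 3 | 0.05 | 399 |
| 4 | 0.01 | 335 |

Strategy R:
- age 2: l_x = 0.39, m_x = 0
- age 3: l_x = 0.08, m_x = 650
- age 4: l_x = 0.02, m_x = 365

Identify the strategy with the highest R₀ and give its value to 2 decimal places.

300.17

Strategy P: R₀ = 0.33×247 + 0.11×760 + 0.05×559 = 193.0600
Strategy Q: R₀ = 0.33×839 + 0.05×399 + 0.01×335 = 300.1700
Strategy R: R₀ = 0.39×0 + 0.08×650 + 0.02×365 = 59.3000
Highest R₀: strategy Q with 300.1700.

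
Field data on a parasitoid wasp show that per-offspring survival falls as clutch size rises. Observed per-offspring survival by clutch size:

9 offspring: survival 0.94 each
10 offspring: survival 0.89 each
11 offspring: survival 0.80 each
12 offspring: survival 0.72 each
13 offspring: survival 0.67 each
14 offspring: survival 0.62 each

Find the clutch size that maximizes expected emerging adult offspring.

10

Expected emerging adult offspring = c × s(c):
  c=9: 9 × 0.94 = 8.460
  c=10: 10 × 0.89 = 8.900
  c=11: 11 × 0.80 = 8.800
  c=12: 12 × 0.72 = 8.640
  c=13: 13 × 0.67 = 8.710
  c=14: 14 × 0.62 = 8.680
Maximum at c = 10 (8.900 emerging adult offspring).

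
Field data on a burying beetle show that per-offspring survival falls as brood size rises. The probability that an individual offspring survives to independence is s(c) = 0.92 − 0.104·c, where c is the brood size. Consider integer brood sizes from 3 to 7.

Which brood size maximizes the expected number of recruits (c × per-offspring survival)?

Expected recruits = c × s(c):
  c=3: 3 × 0.608 = 1.824
  c=4: 4 × 0.504 = 2.016
  c=5: 5 × 0.400 = 2.000
  c=6: 6 × 0.296 = 1.776
  c=7: 7 × 0.192 = 1.344
Maximum at c = 4 (2.016 recruits).

4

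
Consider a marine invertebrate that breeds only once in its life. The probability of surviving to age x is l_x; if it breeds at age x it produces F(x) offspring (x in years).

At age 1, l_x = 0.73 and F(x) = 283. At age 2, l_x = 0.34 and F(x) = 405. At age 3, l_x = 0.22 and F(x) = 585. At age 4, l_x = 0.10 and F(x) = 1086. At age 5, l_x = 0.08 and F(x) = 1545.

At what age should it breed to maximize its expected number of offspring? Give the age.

1

Expected offspring if breeding at age x = l_x × F(x):
  age 1: 0.73 × 283 = 206.590
  age 2: 0.34 × 405 = 137.700
  age 3: 0.22 × 585 = 128.700
  age 4: 0.10 × 1086 = 108.600
  age 5: 0.08 × 1545 = 123.600
Maximum at age 1 (206.590).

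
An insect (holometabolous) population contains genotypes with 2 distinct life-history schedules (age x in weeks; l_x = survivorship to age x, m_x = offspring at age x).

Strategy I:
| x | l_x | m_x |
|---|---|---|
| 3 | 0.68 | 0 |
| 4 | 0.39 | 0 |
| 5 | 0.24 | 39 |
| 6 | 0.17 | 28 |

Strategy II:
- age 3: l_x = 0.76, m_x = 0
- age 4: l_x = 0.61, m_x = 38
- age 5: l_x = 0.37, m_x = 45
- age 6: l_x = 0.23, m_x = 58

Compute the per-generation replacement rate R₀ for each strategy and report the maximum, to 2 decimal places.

Strategy I: R₀ = 0.68×0 + 0.39×0 + 0.24×39 + 0.17×28 = 14.1200
Strategy II: R₀ = 0.76×0 + 0.61×38 + 0.37×45 + 0.23×58 = 53.1700
Highest R₀: strategy II with 53.1700.

53.17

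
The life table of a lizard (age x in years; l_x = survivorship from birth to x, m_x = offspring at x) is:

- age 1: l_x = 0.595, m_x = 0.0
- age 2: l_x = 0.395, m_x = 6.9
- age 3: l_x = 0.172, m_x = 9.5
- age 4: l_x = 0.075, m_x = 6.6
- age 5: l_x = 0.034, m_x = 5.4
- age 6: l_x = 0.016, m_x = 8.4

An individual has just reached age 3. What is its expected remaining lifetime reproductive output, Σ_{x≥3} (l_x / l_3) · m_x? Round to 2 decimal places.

14.23

l_3 = 0.172. Conditional survival from age 3 to x is l_x / l_3.
  x=3: (0.172/0.172) × 9.5 = 9.5000
  x=4: (0.075/0.172) × 6.6 = 2.8779
  x=5: (0.034/0.172) × 5.4 = 1.0674
  x=6: (0.016/0.172) × 8.4 = 0.7814
Sum = 9.5000 + 2.8779 + 1.0674 + 0.7814 = 14.2267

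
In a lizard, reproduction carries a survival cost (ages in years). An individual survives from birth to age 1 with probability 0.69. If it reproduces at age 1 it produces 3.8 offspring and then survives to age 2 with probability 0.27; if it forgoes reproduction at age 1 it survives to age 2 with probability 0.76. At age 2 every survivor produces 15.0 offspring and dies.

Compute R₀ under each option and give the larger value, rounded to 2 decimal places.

breed at age 1: R₀ = 0.69 × (3.8 + 0.27 × 15.0) = 0.69 × 7.8500 = 5.4165
delay to age 2: R₀ = 0.69 × (0.76 × 15.0) = 0.69 × 11.4000 = 7.8660
Higher: delay to age 2 (7.8660).

7.87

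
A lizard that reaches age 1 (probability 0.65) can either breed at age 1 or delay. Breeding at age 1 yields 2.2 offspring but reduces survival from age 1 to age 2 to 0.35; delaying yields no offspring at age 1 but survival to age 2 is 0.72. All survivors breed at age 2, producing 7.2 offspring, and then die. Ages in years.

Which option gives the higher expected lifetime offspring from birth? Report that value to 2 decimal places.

breed at age 1: R₀ = 0.65 × (2.2 + 0.35 × 7.2) = 0.65 × 4.7200 = 3.0680
delay to age 2: R₀ = 0.65 × (0.72 × 7.2) = 0.65 × 5.1840 = 3.3696
Higher: delay to age 2 (3.3696).

3.37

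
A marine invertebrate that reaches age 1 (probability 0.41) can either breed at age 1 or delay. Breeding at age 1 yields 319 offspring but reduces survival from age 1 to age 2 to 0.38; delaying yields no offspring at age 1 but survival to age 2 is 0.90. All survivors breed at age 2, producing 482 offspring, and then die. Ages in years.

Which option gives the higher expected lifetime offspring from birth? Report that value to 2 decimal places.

205.89

breed at age 1: R₀ = 0.41 × (319 + 0.38 × 482) = 0.41 × 502.1600 = 205.8856
delay to age 2: R₀ = 0.41 × (0.90 × 482) = 0.41 × 433.8000 = 177.8580
Higher: breed at age 1 (205.8856).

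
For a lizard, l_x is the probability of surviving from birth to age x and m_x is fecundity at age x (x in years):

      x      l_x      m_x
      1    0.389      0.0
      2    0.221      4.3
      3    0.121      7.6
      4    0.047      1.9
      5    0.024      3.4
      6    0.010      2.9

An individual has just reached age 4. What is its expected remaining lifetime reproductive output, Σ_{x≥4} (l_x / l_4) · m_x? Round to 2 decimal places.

l_4 = 0.047. Conditional survival from age 4 to x is l_x / l_4.
  x=4: (0.047/0.047) × 1.9 = 1.9000
  x=5: (0.024/0.047) × 3.4 = 1.7362
  x=6: (0.010/0.047) × 2.9 = 0.6170
Sum = 1.9000 + 1.7362 + 0.6170 = 4.2532

4.25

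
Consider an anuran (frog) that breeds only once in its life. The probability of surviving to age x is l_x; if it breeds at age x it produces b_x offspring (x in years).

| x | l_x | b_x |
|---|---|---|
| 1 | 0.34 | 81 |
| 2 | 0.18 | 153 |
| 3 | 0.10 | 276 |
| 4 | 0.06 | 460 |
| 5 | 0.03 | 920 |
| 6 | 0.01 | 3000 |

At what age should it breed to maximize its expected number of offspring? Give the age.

6

Expected offspring if breeding at age x = l_x × b_x:
  age 1: 0.34 × 81 = 27.540
  age 2: 0.18 × 153 = 27.540
  age 3: 0.10 × 276 = 27.600
  age 4: 0.06 × 460 = 27.600
  age 5: 0.03 × 920 = 27.600
  age 6: 0.01 × 3000 = 30.000
Maximum at age 6 (30.000).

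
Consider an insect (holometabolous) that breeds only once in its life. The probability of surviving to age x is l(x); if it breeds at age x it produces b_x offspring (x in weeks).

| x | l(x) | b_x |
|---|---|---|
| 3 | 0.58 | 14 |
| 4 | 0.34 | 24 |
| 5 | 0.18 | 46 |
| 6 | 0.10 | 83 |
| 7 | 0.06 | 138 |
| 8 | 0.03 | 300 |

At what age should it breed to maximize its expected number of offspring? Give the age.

Expected offspring if breeding at age x = l(x) × b_x:
  age 3: 0.58 × 14 = 8.120
  age 4: 0.34 × 24 = 8.160
  age 5: 0.18 × 46 = 8.280
  age 6: 0.10 × 83 = 8.300
  age 7: 0.06 × 138 = 8.280
  age 8: 0.03 × 300 = 9.000
Maximum at age 8 (9.000).

8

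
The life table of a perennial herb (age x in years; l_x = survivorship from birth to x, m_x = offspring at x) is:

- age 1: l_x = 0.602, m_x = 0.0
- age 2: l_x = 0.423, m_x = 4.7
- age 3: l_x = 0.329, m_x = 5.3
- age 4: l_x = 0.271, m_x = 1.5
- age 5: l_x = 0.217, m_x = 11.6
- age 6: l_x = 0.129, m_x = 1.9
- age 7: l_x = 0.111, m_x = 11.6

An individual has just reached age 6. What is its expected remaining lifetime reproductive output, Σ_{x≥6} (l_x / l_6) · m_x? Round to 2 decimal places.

11.88

l_6 = 0.129. Conditional survival from age 6 to x is l_x / l_6.
  x=6: (0.129/0.129) × 1.9 = 1.9000
  x=7: (0.111/0.129) × 11.6 = 9.9814
Sum = 1.9000 + 9.9814 = 11.8814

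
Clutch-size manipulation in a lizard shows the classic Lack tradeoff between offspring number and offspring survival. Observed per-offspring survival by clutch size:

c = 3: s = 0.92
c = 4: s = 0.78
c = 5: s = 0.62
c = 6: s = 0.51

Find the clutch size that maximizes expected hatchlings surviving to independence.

4

Expected hatchlings surviving to independence = c × s(c):
  c=3: 3 × 0.92 = 2.760
  c=4: 4 × 0.78 = 3.120
  c=5: 5 × 0.62 = 3.100
  c=6: 6 × 0.51 = 3.060
Maximum at c = 4 (3.120 hatchlings surviving to independence).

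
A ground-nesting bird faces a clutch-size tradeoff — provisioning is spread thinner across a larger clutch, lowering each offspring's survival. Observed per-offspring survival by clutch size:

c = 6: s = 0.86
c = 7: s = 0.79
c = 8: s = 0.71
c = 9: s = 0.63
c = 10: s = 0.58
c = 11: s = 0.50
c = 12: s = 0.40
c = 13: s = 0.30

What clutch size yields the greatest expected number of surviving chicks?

Expected surviving chicks = c × s(c):
  c=6: 6 × 0.86 = 5.160
  c=7: 7 × 0.79 = 5.530
  c=8: 8 × 0.71 = 5.680
  c=9: 9 × 0.63 = 5.670
  c=10: 10 × 0.58 = 5.800
  c=11: 11 × 0.50 = 5.500
  c=12: 12 × 0.40 = 4.800
  c=13: 13 × 0.30 = 3.900
Maximum at c = 10 (5.800 surviving chicks).

10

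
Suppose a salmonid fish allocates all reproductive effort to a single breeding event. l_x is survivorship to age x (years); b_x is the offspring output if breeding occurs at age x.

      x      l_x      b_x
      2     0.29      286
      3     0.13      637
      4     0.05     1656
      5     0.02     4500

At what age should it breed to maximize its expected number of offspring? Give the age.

5

Expected offspring if breeding at age x = l_x × b_x:
  age 2: 0.29 × 286 = 82.940
  age 3: 0.13 × 637 = 82.810
  age 4: 0.05 × 1656 = 82.800
  age 5: 0.02 × 4500 = 90.000
Maximum at age 5 (90.000).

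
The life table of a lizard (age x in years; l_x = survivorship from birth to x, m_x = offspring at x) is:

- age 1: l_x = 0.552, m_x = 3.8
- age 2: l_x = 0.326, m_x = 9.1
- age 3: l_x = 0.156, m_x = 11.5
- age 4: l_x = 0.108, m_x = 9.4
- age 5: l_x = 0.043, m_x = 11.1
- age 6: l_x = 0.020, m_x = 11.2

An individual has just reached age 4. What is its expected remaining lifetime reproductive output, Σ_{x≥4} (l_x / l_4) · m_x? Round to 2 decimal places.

15.89

l_4 = 0.108. Conditional survival from age 4 to x is l_x / l_4.
  x=4: (0.108/0.108) × 9.4 = 9.4000
  x=5: (0.043/0.108) × 11.1 = 4.4194
  x=6: (0.020/0.108) × 11.2 = 2.0741
Sum = 9.4000 + 4.4194 + 2.0741 = 15.8935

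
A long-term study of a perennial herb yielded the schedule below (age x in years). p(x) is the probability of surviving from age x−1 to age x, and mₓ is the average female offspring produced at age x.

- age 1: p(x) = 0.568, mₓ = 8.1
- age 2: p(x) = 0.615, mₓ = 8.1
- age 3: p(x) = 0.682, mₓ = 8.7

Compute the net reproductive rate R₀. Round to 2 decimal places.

9.50

Survivorship from birth: l_x = p_1·p_2·…·p_x.
  l_1 = 0.56800
  l_2 = 0.34932
  l_3 = 0.23824
R₀ = Σ l_x mₓ:
  age 1: 0.56800 × 8.1 = 4.6008
  age 2: 0.34932 × 8.1 = 2.8295
  age 3: 0.23824 × 8.7 = 2.0727
R₀ = 4.6008 + 2.8295 + 2.0727 = 9.5030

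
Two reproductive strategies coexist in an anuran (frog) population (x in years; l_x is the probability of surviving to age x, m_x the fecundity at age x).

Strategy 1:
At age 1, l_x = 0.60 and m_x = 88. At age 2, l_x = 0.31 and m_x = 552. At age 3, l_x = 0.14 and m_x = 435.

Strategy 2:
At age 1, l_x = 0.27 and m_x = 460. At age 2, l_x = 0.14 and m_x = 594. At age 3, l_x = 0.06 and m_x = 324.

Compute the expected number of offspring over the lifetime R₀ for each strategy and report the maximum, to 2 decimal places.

Strategy 1: R₀ = 0.60×88 + 0.31×552 + 0.14×435 = 284.8200
Strategy 2: R₀ = 0.27×460 + 0.14×594 + 0.06×324 = 226.8000
Highest R₀: strategy 1 with 284.8200.

284.82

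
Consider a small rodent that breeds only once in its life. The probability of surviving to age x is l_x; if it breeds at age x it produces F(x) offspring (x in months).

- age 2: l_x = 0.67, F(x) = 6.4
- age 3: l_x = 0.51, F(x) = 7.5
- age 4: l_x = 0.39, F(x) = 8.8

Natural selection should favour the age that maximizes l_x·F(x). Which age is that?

Expected offspring if breeding at age x = l_x × F(x):
  age 2: 0.67 × 6.4 = 4.288
  age 3: 0.51 × 7.5 = 3.825
  age 4: 0.39 × 8.8 = 3.432
Maximum at age 2 (4.288).

2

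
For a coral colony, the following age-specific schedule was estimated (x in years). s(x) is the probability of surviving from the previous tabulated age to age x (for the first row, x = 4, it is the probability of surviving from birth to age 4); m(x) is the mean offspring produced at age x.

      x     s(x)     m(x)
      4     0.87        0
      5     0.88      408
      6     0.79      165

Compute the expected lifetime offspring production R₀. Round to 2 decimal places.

Survivorship from birth: l_x = s_4·s_5·…·s_x.
  l_4 = 0.87000
  l_5 = 0.76560
  l_6 = 0.60482
R₀ = Σ l_x m(x):
  age 4: 0.87000 × 0 = 0.0000
  age 5: 0.76560 × 408 = 312.3648
  age 6: 0.60482 × 165 = 99.7953
R₀ = 0.0000 + 312.3648 + 99.7953 = 412.1601

412.16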